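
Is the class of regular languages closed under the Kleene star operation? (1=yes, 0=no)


Regular languages are closed under:
- Union (DFA product construction)
- Intersection (DFA product construction)
- Complement (swap accept/reject states)
- Concatenation (NFA construction)
- Kleene star (NFA construction)
Kleene star is in this list
Therefore: closed

1


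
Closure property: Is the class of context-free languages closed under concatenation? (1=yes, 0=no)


CFL closure properties:
  Closed under: union, concatenation, Kleene star
  NOT closed under: intersection, complement
Operation 'concatenation' is in closed list -> Yes (closed)

1


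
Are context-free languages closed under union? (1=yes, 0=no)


CFL closure properties:
  Closed under: union, concatenation, Kleene star
  NOT closed under: intersection, complement
Operation 'union' is in closed list -> Yes (closed)

1


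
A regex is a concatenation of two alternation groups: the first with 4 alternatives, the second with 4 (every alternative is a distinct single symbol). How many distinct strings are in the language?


First group: 4 alternatives
Second group: 4 alternatives
Concatenation: each choice from group 1 pairs with each from group 2
Total = 4 x 4 = 16

16


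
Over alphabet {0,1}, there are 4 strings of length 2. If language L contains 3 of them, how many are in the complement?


Alphabet: {0,1}
String length: 2
Total strings of length 2 = 2^2 = 4
Strings in L = 3
Complement = total - |L|
= 4 - 3
= 1

1


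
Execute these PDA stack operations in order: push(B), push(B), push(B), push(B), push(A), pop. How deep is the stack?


Tracing stack operations:
  push(B) -> stack = [B], depth=1
  push(B) -> stack = [B,B], depth=2
  push(B) -> stack = [B,B,B], depth=3
  push(B) -> stack = [B,B,B,B], depth=4
  push(A) -> stack = [B,B,B,B,A], depth=5
  pop -> removed A, stack = [B,B,B,B], depth=4
Final depth = 4

4


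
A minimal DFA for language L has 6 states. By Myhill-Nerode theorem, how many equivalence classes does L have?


Myhill-Nerode theorem:
Number of equivalence classes = number of states in minimal DFA
Minimal DFA states = 6
Therefore equivalence classes = 6

6


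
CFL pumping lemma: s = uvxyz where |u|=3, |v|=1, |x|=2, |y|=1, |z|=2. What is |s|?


|s| = |u| + |v| + |x| + |y| + |z|
= 3 + 1 + 2 + 1 + 2
= 4 + 2 + 3
= 6 + 3
= 9

9


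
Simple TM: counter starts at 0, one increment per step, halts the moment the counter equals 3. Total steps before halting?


Counter starts at 0. Counting sequence:
  Step 1: counter = 1
  Step 2: counter = 2
  Step 3: counter = 3
Counter reached 3 -> halt
Total steps = 3

3


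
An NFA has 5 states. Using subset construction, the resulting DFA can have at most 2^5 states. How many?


NFA has 5 states
Subset construction: each DFA state = subset of NFA states
Maximum subsets = 2^5
2^5 = 32

32


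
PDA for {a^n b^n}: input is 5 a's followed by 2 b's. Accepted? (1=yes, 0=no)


Language requires equal numbers of a's and b's
PDA pushes for each 'a', pops for each 'b'
Number of a's = 5
Number of b's = 2
5 != 2 -> Reject

0


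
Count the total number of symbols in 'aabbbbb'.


String: 'aabbbbb'
Counting characters:
  'a' appears 2 time(s)
  'b' appears 5 time(s)
Total length = 2 + 5 = 7

7


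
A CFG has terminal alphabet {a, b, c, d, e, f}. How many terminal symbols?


Terminal symbols: a, b, c, d, e, f
Counting each: a (#1), b (#2), c (#3), d (#4), e (#5), f (#6)
Total = 6

6


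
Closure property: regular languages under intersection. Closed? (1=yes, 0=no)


Regular languages are closed under:
- Union (DFA product construction)
- Intersection (DFA product construction)
- Complement (swap accept/reject states)
- Concatenation (NFA construction)
- Kleene star (NFA construction)
intersection is in this list
Therefore: closed

1


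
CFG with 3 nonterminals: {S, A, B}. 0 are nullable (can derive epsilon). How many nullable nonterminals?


Nonterminals: {S, A, B}
A nonterminal is nullable if it can derive epsilon
Counting nullable nonterminals: 0
Total nullable = 0

0


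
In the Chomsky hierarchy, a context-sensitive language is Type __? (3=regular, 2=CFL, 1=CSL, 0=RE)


Chomsky hierarchy levels:
  Type 3: Regular (DFA/NFA/regex)
  Type 2: Context-free (PDA)
  Type 1: Context-sensitive
  Type 0: Recursively enumerable (TM)
'context-sensitive' corresponds to Type 1

1


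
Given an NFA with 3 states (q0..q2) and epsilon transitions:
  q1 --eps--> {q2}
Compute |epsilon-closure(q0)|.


Starting from q0
Initialize closure = {q0}
q0 has no outgoing epsilon transitions -> nothing to add
Final closure: {q0}
Size = 1

1


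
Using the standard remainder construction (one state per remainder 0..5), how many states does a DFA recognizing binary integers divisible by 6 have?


Divisibility by 6 is tracked via the remainder mod 6: 0, 1, ..., 5
The construction assigns one state to each remainder
Number of remainders = 6

6


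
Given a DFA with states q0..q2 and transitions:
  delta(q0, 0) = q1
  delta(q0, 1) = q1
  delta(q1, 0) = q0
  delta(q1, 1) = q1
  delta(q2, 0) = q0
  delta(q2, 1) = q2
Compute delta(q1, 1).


Looking up transition function:
delta(q1, 1) in the table
Row: q1, Column: 1
Result: q1

q1


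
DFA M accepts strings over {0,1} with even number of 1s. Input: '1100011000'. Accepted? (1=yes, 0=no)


DFA has 2 states: q_even (start, accept=yes) and q_odd
Processing string '1100011000' character by character:
  Position 0: read '1', 1-count=1 -> q_odd
  Position 1: read '1', 1-count=2 -> q_even
  Position 2: read '0', 1-count=2 -> q_even (no change)
  Position 3: read '0', 1-count=2 -> q_even (no change)
  Position 4: read '0', 1-count=2 -> q_even (no change)
  Position 5: read '1', 1-count=3 -> q_odd
  Position 6: read '1', 1-count=4 -> q_even
  Position 7: read '0', 1-count=4 -> q_even (no change)
  Position 8: read '0', 1-count=4 -> q_even (no change)
  Position 9: read '0', 1-count=4 -> q_even (no change)
Final state: q_even, total 1s = 4 (even); the DFA requires an even count -> accept

1


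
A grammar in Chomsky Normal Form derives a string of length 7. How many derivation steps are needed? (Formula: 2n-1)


Chomsky Normal Form derivation:
String length n = 7
Each step either:
  - Splits a nonterminal into two (n-1 such steps)
  - Converts a nonterminal to terminal (n such steps)
Total = (n-1) + n = 2n - 1
= 2(7) - 1
= 14 - 1
= 13

13


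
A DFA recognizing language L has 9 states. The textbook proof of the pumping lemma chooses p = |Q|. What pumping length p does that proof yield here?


Pumping lemma for regular languages (standard proof):
Take p = |Q|, the number of DFA states.
Any string of length >= |Q| passes through |Q|+1 states while reading its first |Q| symbols,
so by pigeonhole some state repeats, giving the loop that can be pumped.
Here |Q| = 9
Therefore the proof uses p = 9

9


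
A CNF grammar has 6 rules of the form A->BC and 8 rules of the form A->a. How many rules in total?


CNF allows two rule forms:
  A -> BC (binary): 6 rules
  A -> a (terminal): 8 rules
Total = 6 + 8 = 14

14


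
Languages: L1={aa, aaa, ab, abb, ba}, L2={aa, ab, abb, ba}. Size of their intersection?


L1 = {aa, aaa, ab, abb, ba}
L2 = {aa, ab, abb, ba}
Checking each string in L1 against L2:
  'aa': in L2? Yes
  'aaa': in L2? No
  'ab': in L2? Yes
  'abb': in L2? Yes
  'ba': in L2? Yes
Intersection = {aa, ab, abb, ba}
|L1 ∩ L2| = 4

4


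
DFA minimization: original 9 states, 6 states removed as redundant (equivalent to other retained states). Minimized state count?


Original DFA: 9 states
Redundant states removed: 6
Minimized states = original - removed
= 9 - 6
= 3

3


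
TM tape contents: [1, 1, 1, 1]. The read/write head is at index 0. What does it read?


Tape: [1, 1, 1, 1]
Positions: 0 1 2 3
Values:    1 1 1 1
Head at position 0
tape[0] = 1

1


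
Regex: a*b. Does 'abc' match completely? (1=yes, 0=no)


Pattern: a*b
String: 'abc'
Pattern requires: zero or more 'a's followed by exactly one 'b'
Found 1 leading 'a's
Remaining: 'bc'
Remaining is not 'b' -> no match
Result: 0

0


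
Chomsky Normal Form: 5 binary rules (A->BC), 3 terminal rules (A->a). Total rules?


CNF allows two rule forms:
  A -> BC (binary): 5 rules
  A -> a (terminal): 3 rules
Total = 5 + 3 = 8

8


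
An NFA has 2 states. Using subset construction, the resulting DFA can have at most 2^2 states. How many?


NFA has 2 states
Subset construction: each DFA state = subset of NFA states
Maximum subsets = 2^2
2^2 = 4

4


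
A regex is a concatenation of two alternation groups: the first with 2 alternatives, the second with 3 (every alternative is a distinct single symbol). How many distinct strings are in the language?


First group: 2 alternatives
Second group: 3 alternatives
Concatenation: each choice from group 1 pairs with each from group 2
Total = 2 x 3 = 6

6


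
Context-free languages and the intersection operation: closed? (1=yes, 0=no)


CFL closure properties:
  Closed under: union, concatenation, Kleene star
  NOT closed under: intersection, complement
Operation 'intersection' is in not-closed list -> No (not closed)

0


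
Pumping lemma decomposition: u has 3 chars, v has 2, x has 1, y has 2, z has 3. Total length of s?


|s| = |u| + |v| + |x| + |y| + |z|
= 3 + 2 + 1 + 2 + 3
= 5 + 1 + 5
= 6 + 5
= 11

11


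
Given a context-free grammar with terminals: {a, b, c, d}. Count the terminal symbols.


Terminal symbols: a, b, c, d
Counting each: a (#1), b (#2), c (#3), d (#4)
Total = 4

4


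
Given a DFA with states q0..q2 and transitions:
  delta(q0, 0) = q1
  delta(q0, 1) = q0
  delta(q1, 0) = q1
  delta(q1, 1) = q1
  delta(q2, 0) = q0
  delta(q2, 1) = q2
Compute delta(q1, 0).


Looking up transition function:
delta(q1, 0) in the table
Row: q1, Column: 0
Result: q1

q1


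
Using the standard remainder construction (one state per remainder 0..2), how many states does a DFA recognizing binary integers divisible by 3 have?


Divisibility by 3 is tracked via the remainder mod 3: 0, 1, ..., 2
The construction assigns one state to each remainder
Number of remainders = 3

3


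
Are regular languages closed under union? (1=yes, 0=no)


Regular languages are closed under:
- Union (DFA product construction)
- Intersection (DFA product construction)
- Complement (swap accept/reject states)
- Concatenation (NFA construction)
- Kleene star (NFA construction)
union is in this list
Therefore: closed

1


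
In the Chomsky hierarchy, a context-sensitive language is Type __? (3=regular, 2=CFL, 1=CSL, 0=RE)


Chomsky hierarchy levels:
  Type 3: Regular (DFA/NFA/regex)
  Type 2: Context-free (PDA)
  Type 1: Context-sensitive
  Type 0: Recursively enumerable (TM)
'context-sensitive' corresponds to Type 1

1


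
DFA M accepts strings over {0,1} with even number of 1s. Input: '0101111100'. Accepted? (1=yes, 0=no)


DFA has 2 states: q_even (start, accept=yes) and q_odd
Processing string '0101111100' character by character:
  Position 0: read '0', 1-count=0 -> q_even (no change)
  Position 1: read '1', 1-count=1 -> q_odd
  Position 2: read '0', 1-count=1 -> q_odd (no change)
  Position 3: read '1', 1-count=2 -> q_even
  Position 4: read '1', 1-count=3 -> q_odd
  Position 5: read '1', 1-count=4 -> q_even
  Position 6: read '1', 1-count=5 -> q_odd
  Position 7: read '1', 1-count=6 -> q_even
  Position 8: read '0', 1-count=6 -> q_even (no change)
  Position 9: read '0', 1-count=6 -> q_even (no change)
Final state: q_even, total 1s = 6 (even); the DFA requires an even count -> accept

1


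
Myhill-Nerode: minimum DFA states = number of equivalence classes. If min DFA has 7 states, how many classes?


Myhill-Nerode theorem:
Number of equivalence classes = number of states in minimal DFA
Minimal DFA states = 7
Therefore equivalence classes = 7

7


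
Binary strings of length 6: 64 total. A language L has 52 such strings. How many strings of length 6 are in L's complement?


Alphabet: {0,1}
String length: 6
Total strings of length 6 = 2^6 = 64
Strings in L = 52
Complement = total - |L|
= 64 - 52
= 12

12


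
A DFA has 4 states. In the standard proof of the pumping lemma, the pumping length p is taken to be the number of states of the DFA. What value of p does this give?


Pumping lemma for regular languages (standard proof):
Take p = |Q|, the number of DFA states.
Any string of length >= |Q| passes through |Q|+1 states while reading its first |Q| symbols,
so by pigeonhole some state repeats, giving the loop that can be pumped.
Here |Q| = 4
Therefore the proof uses p = 4

4


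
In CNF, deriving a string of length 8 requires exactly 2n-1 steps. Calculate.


Chomsky Normal Form derivation:
String length n = 8
Each step either:
  - Splits a nonterminal into two (n-1 such steps)
  - Converts a nonterminal to terminal (n such steps)
Total = (n-1) + n = 2n - 1
= 2(8) - 1
= 16 - 1
= 15

15


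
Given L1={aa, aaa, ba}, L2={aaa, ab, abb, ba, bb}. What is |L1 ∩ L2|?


L1 = {aa, aaa, ba}
L2 = {aaa, ab, abb, ba, bb}
Checking each string in L1 against L2:
  'aa': in L2? No
  'aaa': in L2? Yes
  'ba': in L2? Yes
Intersection = {aaa, ba}
|L1 ∩ L2| = 2

2


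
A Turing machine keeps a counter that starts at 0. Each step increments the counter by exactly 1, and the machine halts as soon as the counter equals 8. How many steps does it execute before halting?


Counter starts at 0. Counting sequence:
  Step 1: counter = 1
  Step 2: counter = 2
  Step 3: counter = 3
  Step 4: counter = 4
  Step 5: counter = 5
  Step 6: counter = 6
  Step 7: counter = 7
  Step 8: counter = 8
Counter reached 8 -> halt
Total steps = 8

8


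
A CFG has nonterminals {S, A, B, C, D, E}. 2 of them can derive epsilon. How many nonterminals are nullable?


Nonterminals: {S, A, B, C, D, E}
A nonterminal is nullable if it can derive epsilon
Counting nullable nonterminals: 2
Total nullable = 2

2


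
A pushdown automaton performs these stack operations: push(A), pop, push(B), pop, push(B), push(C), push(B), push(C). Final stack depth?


Tracing stack operations:
  push(A) -> stack = [A], depth=1
  pop -> removed A, stack = [], depth=0
  push(B) -> stack = [B], depth=1
  pop -> removed B, stack = [], depth=0
  push(B) -> stack = [B], depth=1
  push(C) -> stack = [B,C], depth=2
  push(B) -> stack = [B,C,B], depth=3
  push(C) -> stack = [B,C,B,C], depth=4
Final depth = 4

4


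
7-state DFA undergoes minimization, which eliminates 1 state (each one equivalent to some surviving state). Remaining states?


Original DFA: 7 states
Redundant states removed: 1
Minimized states = original - removed
= 7 - 1
= 6

6


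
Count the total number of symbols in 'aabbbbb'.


String: 'aabbbbb'
Counting characters:
  'a' appears 2 time(s)
  'b' appears 5 time(s)
Total length = 2 + 5 = 7

7


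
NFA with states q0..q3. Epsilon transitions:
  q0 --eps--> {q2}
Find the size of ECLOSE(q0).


Starting from q0
Initialize closure = {q0}
Follow epsilon from q0 -> add q2
Final closure: {q0, q2}
Size = 2

2


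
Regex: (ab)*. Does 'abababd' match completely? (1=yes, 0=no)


Pattern: (ab)*
String: 'abababd'
Pattern requires: zero or more repetitions of 'ab'
Length 7 is odd -> cannot be (ab)* -> no match
Result: 0

0


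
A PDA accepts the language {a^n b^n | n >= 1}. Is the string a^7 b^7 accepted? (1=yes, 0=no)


Language requires equal numbers of a's and b's
PDA pushes for each 'a', pops for each 'b'
Number of a's = 7
Number of b's = 7
7 == 7 -> Accept

1


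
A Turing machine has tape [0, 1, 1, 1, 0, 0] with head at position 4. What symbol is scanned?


Tape: [0, 1, 1, 1, 0, 0]
Positions: 0 1 2 3 4 5
Values:    0 1 1 1 0 0
Head at position 4
tape[4] = 0

0


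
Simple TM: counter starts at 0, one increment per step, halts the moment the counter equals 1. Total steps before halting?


Counter starts at 0. Counting sequence:
  Step 1: counter = 1
Counter reached 1 -> halt
Total steps = 1

1


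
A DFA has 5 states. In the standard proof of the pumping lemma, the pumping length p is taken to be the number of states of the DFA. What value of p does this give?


Pumping lemma for regular languages (standard proof):
Take p = |Q|, the number of DFA states.
Any string of length >= |Q| passes through |Q|+1 states while reading its first |Q| symbols,
so by pigeonhole some state repeats, giving the loop that can be pumped.
Here |Q| = 5
Therefore the proof uses p = 5

5


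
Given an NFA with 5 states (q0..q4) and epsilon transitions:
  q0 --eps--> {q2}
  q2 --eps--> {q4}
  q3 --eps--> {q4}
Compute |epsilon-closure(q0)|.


Starting from q0
Initialize closure = {q0}
Follow epsilon from q0 -> add q2
Follow epsilon from q2 -> add q4
Final closure: {q0, q2, q4}
Size = 3

3


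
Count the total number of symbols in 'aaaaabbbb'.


String: 'aaaaabbbb'
Counting characters:
  'a' appears 5 time(s)
  'b' appears 4 time(s)
Total length = 5 + 4 = 9

9


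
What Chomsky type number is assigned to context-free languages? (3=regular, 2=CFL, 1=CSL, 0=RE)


Chomsky hierarchy levels:
  Type 3: Regular (DFA/NFA/regex)
  Type 2: Context-free (PDA)
  Type 1: Context-sensitive
  Type 0: Recursively enumerable (TM)
'context-free' corresponds to Type 2

2


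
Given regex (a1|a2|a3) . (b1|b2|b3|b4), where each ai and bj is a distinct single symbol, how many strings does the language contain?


First group: 3 alternatives
Second group: 4 alternatives
Concatenation: each choice from group 1 pairs with each from group 2
Total = 3 x 4 = 12

12


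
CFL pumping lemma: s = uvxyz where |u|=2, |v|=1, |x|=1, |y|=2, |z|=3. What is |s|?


|s| = |u| + |v| + |x| + |y| + |z|
= 2 + 1 + 1 + 2 + 3
= 3 + 1 + 5
= 4 + 5
= 9

9


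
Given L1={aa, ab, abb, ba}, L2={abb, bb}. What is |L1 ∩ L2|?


L1 = {aa, ab, abb, ba}
L2 = {abb, bb}
Checking each string in L1 against L2:
  'aa': in L2? No
  'ab': in L2? No
  'abb': in L2? Yes
  'ba': in L2? No
Intersection = {abb}
|L1 ∩ L2| = 1

1


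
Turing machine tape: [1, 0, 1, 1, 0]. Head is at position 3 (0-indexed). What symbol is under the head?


Tape: [1, 0, 1, 1, 0]
Positions: 0 1 2 3 4
Values:    1 0 1 1 0
Head at position 3
tape[3] = 1

1


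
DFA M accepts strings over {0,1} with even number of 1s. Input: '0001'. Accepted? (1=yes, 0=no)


DFA has 2 states: q_even (start, accept=yes) and q_odd
Processing string '0001' character by character:
  Position 0: read '0', 1-count=0 -> q_even (no change)
  Position 1: read '0', 1-count=0 -> q_even (no change)
  Position 2: read '0', 1-count=0 -> q_even (no change)
  Position 3: read '1', 1-count=1 -> q_odd
Final state: q_odd, total 1s = 1 (odd); the DFA requires an even count -> reject

0


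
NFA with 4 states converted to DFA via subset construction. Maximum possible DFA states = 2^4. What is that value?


NFA has 4 states
Subset construction: each DFA state = subset of NFA states
Maximum subsets = 2^4
2^4 = 16

16


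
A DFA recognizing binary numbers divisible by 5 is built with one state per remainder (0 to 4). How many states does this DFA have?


Divisibility by 5 is tracked via the remainder mod 5: 0, 1, ..., 4
The construction assigns one state to each remainder
Number of remainders = 5

5


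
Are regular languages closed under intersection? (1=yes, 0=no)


Regular languages are closed under:
- Union (DFA product construction)
- Intersection (DFA product construction)
- Complement (swap accept/reject states)
- Concatenation (NFA construction)
- Kleene star (NFA construction)
intersection is in this list
Therefore: closed

1


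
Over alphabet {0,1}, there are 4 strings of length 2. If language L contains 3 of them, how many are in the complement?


Alphabet: {0,1}
String length: 2
Total strings of length 2 = 2^2 = 4
Strings in L = 3
Complement = total - |L|
= 4 - 3
= 1

1


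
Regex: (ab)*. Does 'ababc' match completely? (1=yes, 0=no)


Pattern: (ab)*
String: 'ababc'
Pattern requires: zero or more repetitions of 'ab'
Length 5 is odd -> cannot be (ab)* -> no match
Result: 0

0


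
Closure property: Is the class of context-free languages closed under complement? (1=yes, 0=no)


CFL closure properties:
  Closed under: union, concatenation, Kleene star
  NOT closed under: intersection, complement
Operation 'complement' is in not-closed list -> No (not closed)

0


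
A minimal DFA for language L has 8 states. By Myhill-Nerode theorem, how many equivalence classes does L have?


Myhill-Nerode theorem:
Number of equivalence classes = number of states in minimal DFA
Minimal DFA states = 8
Therefore equivalence classes = 8

8


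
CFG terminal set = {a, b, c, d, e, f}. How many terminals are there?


Terminal symbols: a, b, c, d, e, f
Counting each: a (#1), b (#2), c (#3), d (#4), e (#5), f (#6)
Total = 6

6


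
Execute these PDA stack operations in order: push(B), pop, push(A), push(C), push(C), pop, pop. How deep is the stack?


Tracing stack operations:
  push(B) -> stack = [B], depth=1
  pop -> removed B, stack = [], depth=0
  push(A) -> stack = [A], depth=1
  push(C) -> stack = [A,C], depth=2
  push(C) -> stack = [A,C,C], depth=3
  pop -> removed C, stack = [A,C], depth=2
  pop -> removed C, stack = [A], depth=1
Final depth = 1

1


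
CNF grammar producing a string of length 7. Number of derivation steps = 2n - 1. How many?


Chomsky Normal Form derivation:
String length n = 7
Each step either:
  - Splits a nonterminal into two (n-1 such steps)
  - Converts a nonterminal to terminal (n such steps)
Total = (n-1) + n = 2n - 1
= 2(7) - 1
= 14 - 1
= 13

13


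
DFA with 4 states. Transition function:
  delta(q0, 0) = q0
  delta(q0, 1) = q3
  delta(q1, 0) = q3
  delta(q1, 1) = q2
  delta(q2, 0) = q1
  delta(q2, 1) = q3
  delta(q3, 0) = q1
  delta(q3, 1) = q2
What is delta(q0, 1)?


Looking up transition function:
delta(q0, 1) in the table
Row: q0, Column: 1
Result: q3

q3


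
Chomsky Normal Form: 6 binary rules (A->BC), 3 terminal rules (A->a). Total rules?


CNF allows two rule forms:
  A -> BC (binary): 6 rules
  A -> a (terminal): 3 rules
Total = 6 + 3 = 9

9


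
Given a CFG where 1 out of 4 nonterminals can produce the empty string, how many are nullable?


Nonterminals: {S, A, B, C}
A nonterminal is nullable if it can derive epsilon
Counting nullable nonterminals: 1
Total nullable = 1

1


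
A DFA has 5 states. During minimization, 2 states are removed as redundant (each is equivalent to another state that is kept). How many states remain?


Original DFA: 5 states
Redundant states removed: 2
Minimized states = original - removed
= 5 - 2
= 3

3


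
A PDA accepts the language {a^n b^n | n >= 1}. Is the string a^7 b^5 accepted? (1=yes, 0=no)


Language requires equal numbers of a's and b's
PDA pushes for each 'a', pops for each 'b'
Number of a's = 7
Number of b's = 5
7 != 5 -> Reject

0


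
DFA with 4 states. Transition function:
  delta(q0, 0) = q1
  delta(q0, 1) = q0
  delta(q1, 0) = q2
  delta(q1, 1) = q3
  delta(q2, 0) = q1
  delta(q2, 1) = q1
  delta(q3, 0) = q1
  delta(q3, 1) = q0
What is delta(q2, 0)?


Looking up transition function:
delta(q2, 0) in the table
Row: q2, Column: 0
Result: q1

q1


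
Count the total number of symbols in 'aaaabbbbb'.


String: 'aaaabbbbb'
Counting characters:
  'a' appears 4 time(s)
  'b' appears 5 time(s)
Total length = 4 + 5 = 9

9


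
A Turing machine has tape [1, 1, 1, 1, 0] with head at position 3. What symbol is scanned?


Tape: [1, 1, 1, 1, 0]
Positions: 0 1 2 3 4
Values:    1 1 1 1 0
Head at position 3
tape[3] = 1

1


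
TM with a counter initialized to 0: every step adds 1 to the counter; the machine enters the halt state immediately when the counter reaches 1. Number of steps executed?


Counter starts at 0. Counting sequence:
  Step 1: counter = 1
Counter reached 1 -> halt
Total steps = 1

1


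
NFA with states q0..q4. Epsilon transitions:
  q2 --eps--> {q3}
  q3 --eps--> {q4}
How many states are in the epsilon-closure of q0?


Starting from q0
Initialize closure = {q0}
q0 has no outgoing epsilon transitions -> nothing to add
Final closure: {q0}
Size = 1

1


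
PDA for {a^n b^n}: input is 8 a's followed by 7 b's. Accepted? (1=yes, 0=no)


Language requires equal numbers of a's and b's
PDA pushes for each 'a', pops for each 'b'
Number of a's = 8
Number of b's = 7
8 != 7 -> Reject

0


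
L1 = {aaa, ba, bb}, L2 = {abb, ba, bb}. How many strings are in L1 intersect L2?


L1 = {aaa, ba, bb}
L2 = {abb, ba, bb}
Checking each string in L1 against L2:
  'aaa': in L2? No
  'ba': in L2? Yes
  'bb': in L2? Yes
Intersection = {ba, bb}
|L1 ∩ L2| = 2

2


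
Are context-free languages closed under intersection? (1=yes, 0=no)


CFL closure properties:
  Closed under: union, concatenation, Kleene star
  NOT closed under: intersection, complement
Operation 'intersection' is in not-closed list -> No (not closed)

0


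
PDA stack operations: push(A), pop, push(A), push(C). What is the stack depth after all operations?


Tracing stack operations:
  push(A) -> stack = [A], depth=1
  pop -> removed A, stack = [], depth=0
  push(A) -> stack = [A], depth=1
  push(C) -> stack = [A,C], depth=2
Final depth = 2

2


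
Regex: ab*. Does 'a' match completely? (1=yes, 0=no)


Pattern: ab*
String: 'a'
Pattern requires: exactly one 'a' followed by zero or more 'b's
First char is 'a' -> OK
Rest '': all b's? Yes
Result: 1

1


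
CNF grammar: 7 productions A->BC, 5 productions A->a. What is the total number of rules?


CNF allows two rule forms:
  A -> BC (binary): 7 rules
  A -> a (terminal): 5 rules
Total = 7 + 5 = 12

12


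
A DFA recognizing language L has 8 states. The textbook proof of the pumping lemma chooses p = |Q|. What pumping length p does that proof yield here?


Pumping lemma for regular languages (standard proof):
Take p = |Q|, the number of DFA states.
Any string of length >= |Q| passes through |Q|+1 states while reading its first |Q| symbols,
so by pigeonhole some state repeats, giving the loop that can be pumped.
Here |Q| = 8
Therefore the proof uses p = 8

8


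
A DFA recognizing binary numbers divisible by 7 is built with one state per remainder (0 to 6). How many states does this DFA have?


Divisibility by 7 is tracked via the remainder mod 7: 0, 1, ..., 6
The construction assigns one state to each remainder
Number of remainders = 7

7


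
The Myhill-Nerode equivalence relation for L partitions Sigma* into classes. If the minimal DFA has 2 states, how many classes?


Myhill-Nerode theorem:
Number of equivalence classes = number of states in minimal DFA
Minimal DFA states = 2
Therefore equivalence classes = 2

2


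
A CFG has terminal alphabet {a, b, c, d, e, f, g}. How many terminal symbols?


Terminal symbols: a, b, c, d, e, f, g
Counting each: a (#1), b (#2), c (#3), d (#4), e (#5), f (#6), g (#7)
Total = 7

7


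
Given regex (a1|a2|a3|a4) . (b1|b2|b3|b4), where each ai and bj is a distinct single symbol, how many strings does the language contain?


First group: 4 alternatives
Second group: 4 alternatives
Concatenation: each choice from group 1 pairs with each from group 2
Total = 4 x 4 = 16

16


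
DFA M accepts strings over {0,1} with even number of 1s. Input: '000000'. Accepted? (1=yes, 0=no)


DFA has 2 states: q_even (start, accept=yes) and q_odd
Processing string '000000' character by character:
  Position 0: read '0', 1-count=0 -> q_even (no change)
  Position 1: read '0', 1-count=0 -> q_even (no change)
  Position 2: read '0', 1-count=0 -> q_even (no change)
  Position 3: read '0', 1-count=0 -> q_even (no change)
  Position 4: read '0', 1-count=0 -> q_even (no change)
  Position 5: read '0', 1-count=0 -> q_even (no change)
Final state: q_even, total 1s = 0 (even); the DFA requires an even count -> accept

1


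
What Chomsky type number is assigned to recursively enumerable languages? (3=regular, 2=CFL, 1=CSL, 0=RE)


Chomsky hierarchy levels:
  Type 3: Regular (DFA/NFA/regex)
  Type 2: Context-free (PDA)
  Type 1: Context-sensitive
  Type 0: Recursively enumerable (TM)
'recursively enumerable' corresponds to Type 0

0


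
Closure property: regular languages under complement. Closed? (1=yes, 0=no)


Regular languages are closed under:
- Union (DFA product construction)
- Intersection (DFA product construction)
- Complement (swap accept/reject states)
- Concatenation (NFA construction)
- Kleene star (NFA construction)
complement is in this list
Therefore: closed

1


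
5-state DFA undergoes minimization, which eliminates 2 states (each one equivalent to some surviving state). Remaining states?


Original DFA: 5 states
Redundant states removed: 2
Minimized states = original - removed
= 5 - 2
= 3

3


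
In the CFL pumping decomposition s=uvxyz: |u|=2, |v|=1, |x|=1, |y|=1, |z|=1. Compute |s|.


|s| = |u| + |v| + |x| + |y| + |z|
= 2 + 1 + 1 + 1 + 1
= 3 + 1 + 2
= 4 + 2
= 6

6


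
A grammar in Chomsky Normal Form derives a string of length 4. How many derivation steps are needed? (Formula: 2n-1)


Chomsky Normal Form derivation:
String length n = 4
Each step either:
  - Splits a nonterminal into two (n-1 such steps)
  - Converts a nonterminal to terminal (n such steps)
Total = (n-1) + n = 2n - 1
= 2(4) - 1
= 8 - 1
= 7

7


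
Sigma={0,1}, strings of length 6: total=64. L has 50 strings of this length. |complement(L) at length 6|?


Alphabet: {0,1}
String length: 6
Total strings of length 6 = 2^6 = 64
Strings in L = 50
Complement = total - |L|
= 64 - 50
= 14

14


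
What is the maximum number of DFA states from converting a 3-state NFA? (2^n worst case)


NFA has 3 states
Subset construction: each DFA state = subset of NFA states
Maximum subsets = 2^3
2^3 = 8

8


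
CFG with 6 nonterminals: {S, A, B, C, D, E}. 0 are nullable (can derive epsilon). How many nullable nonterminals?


Nonterminals: {S, A, B, C, D, E}
A nonterminal is nullable if it can derive epsilon
Counting nullable nonterminals: 0
Total nullable = 0

0


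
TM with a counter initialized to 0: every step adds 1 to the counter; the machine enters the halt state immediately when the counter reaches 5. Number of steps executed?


Counter starts at 0. Counting sequence:
  Step 1: counter = 1
  Step 2: counter = 2
  Step 3: counter = 3
  Step 4: counter = 4
  Step 5: counter = 5
Counter reached 5 -> halt
Total steps = 5

5


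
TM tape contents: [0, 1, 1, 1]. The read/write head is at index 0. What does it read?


Tape: [0, 1, 1, 1]
Positions: 0 1 2 3
Values:    0 1 1 1
Head at position 0
tape[0] = 0

0


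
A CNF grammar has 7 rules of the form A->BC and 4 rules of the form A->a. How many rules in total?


CNF allows two rule forms:
  A -> BC (binary): 7 rules
  A -> a (terminal): 4 rules
Total = 7 + 4 = 11

11


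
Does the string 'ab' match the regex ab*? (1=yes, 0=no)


Pattern: ab*
String: 'ab'
Pattern requires: exactly one 'a' followed by zero or more 'b's
First char is 'a' -> OK
Rest 'b': all b's? Yes
Result: 1

1


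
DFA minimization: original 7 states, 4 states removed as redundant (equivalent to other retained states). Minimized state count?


Original DFA: 7 states
Redundant states removed: 4
Minimized states = original - removed
= 7 - 4
= 3

3


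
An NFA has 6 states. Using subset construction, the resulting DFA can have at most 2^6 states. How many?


NFA has 6 states
Subset construction: each DFA state = subset of NFA states
Maximum subsets = 2^6
2^6 = 64

64


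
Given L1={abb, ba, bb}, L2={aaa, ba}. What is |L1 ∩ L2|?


L1 = {abb, ba, bb}
L2 = {aaa, ba}
Checking each string in L1 against L2:
  'abb': in L2? No
  'ba': in L2? Yes
  'bb': in L2? No
Intersection = {ba}
|L1 ∩ L2| = 1

1


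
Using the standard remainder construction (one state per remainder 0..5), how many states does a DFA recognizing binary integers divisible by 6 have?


Divisibility by 6 is tracked via the remainder mod 6: 0, 1, ..., 5
The construction assigns one state to each remainder
Number of remainders = 6

6


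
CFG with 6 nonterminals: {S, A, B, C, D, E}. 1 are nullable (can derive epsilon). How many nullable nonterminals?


Nonterminals: {S, A, B, C, D, E}
A nonterminal is nullable if it can derive epsilon
Counting nullable nonterminals: 1
Total nullable = 1

1


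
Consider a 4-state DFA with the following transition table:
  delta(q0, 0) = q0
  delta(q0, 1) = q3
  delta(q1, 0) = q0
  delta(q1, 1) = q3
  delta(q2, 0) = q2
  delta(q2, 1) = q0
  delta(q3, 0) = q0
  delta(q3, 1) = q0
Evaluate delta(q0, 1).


Looking up transition function:
delta(q0, 1) in the table
Row: q0, Column: 1
Result: q3

q3


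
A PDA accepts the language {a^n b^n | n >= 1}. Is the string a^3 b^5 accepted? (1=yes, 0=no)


Language requires equal numbers of a's and b's
PDA pushes for each 'a', pops for each 'b'
Number of a's = 3
Number of b's = 5
3 != 5 -> Reject

0


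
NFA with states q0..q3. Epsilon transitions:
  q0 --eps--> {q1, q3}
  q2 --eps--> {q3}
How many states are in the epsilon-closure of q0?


Starting from q0
Initialize closure = {q0}
Follow epsilon from q0 -> add q1
Follow epsilon from q0 -> add q3
Final closure: {q0, q1, q3}
Size = 3

3


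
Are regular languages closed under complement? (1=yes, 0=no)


Regular languages are closed under:
- Union (DFA product construction)
- Intersection (DFA product construction)
- Complement (swap accept/reject states)
- Concatenation (NFA construction)
- Kleene star (NFA construction)
complement is in this list
Therefore: closed

1


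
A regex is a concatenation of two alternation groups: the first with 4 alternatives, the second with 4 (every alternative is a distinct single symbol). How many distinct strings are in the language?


First group: 4 alternatives
Second group: 4 alternatives
Concatenation: each choice from group 1 pairs with each from group 2
Total = 4 x 4 = 16

16


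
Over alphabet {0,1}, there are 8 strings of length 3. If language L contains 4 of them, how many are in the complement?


Alphabet: {0,1}
String length: 3
Total strings of length 3 = 2^3 = 8
Strings in L = 4
Complement = total - |L|
= 8 - 4
= 4

4


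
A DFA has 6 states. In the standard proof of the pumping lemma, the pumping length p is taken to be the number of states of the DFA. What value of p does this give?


Pumping lemma for regular languages (standard proof):
Take p = |Q|, the number of DFA states.
Any string of length >= |Q| passes through |Q|+1 states while reading its first |Q| symbols,
so by pigeonhole some state repeats, giving the loop that can be pumped.
Here |Q| = 6
Therefore the proof uses p = 6

6


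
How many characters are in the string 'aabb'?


String: 'aabb'
Counting characters:
  'a' appears 2 time(s)
  'b' appears 2 time(s)
Total length = 2 + 2 = 4

4


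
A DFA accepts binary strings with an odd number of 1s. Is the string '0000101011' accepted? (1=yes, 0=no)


DFA has 2 states: q_even (start, accept=no) and q_odd
Processing string '0000101011' character by character:
  Position 0: read '0', 1-count=0 -> q_even (no change)
  Position 1: read '0', 1-count=0 -> q_even (no change)
  Position 2: read '0', 1-count=0 -> q_even (no change)
  Position 3: read '0', 1-count=0 -> q_even (no change)
  Position 4: read '1', 1-count=1 -> q_odd
  Position 5: read '0', 1-count=1 -> q_odd (no change)
  Position 6: read '1', 1-count=2 -> q_even
  Position 7: read '0', 1-count=2 -> q_even (no change)
  Position 8: read '1', 1-count=3 -> q_odd
  Position 9: read '1', 1-count=4 -> q_even
Final state: q_even, total 1s = 4 (even); the DFA requires an odd count -> reject

0


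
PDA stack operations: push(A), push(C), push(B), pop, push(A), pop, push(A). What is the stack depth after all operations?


Tracing stack operations:
  push(A) -> stack = [A], depth=1
  push(C) -> stack = [A,C], depth=2
  push(B) -> stack = [A,C,B], depth=3
  pop -> removed B, stack = [A,C], depth=2
  push(A) -> stack = [A,C,A], depth=3
  pop -> removed A, stack = [A,C], depth=2
  push(A) -> stack = [A,C,A], depth=3
Final depth = 3

3


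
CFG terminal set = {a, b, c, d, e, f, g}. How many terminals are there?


Terminal symbols: a, b, c, d, e, f, g
Counting each: a (#1), b (#2), c (#3), d (#4), e (#5), f (#6), g (#7)
Total = 7

7


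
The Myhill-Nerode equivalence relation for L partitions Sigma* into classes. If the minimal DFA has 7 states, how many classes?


Myhill-Nerode theorem:
Number of equivalence classes = number of states in minimal DFA
Minimal DFA states = 7
Therefore equivalence classes = 7

7


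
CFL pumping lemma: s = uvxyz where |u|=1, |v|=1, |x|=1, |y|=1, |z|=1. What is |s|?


|s| = |u| + |v| + |x| + |y| + |z|
= 1 + 1 + 1 + 1 + 1
= 2 + 1 + 2
= 3 + 2
= 5

5


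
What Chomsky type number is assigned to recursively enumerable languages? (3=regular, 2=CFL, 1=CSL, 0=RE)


Chomsky hierarchy levels:
  Type 3: Regular (DFA/NFA/regex)
  Type 2: Context-free (PDA)
  Type 1: Context-sensitive
  Type 0: Recursively enumerable (TM)
'recursively enumerable' corresponds to Type 0

0


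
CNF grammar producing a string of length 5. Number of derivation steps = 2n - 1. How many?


Chomsky Normal Form derivation:
String length n = 5
Each step either:
  - Splits a nonterminal into two (n-1 such steps)
  - Converts a nonterminal to terminal (n such steps)
Total = (n-1) + n = 2n - 1
= 2(5) - 1
= 10 - 1
= 9

9


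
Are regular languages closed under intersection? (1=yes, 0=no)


Regular languages are closed under all standard operations:
- Union: Yes (product construction)
- Intersection: Yes (product construction)
- Complement: Yes (swap accept/reject)
- Concatenation: Yes (NFA construction)
Operation: intersection -> Closed

1


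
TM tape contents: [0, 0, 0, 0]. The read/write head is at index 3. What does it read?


Tape: [0, 0, 0, 0]
Positions: 0 1 2 3
Values:    0 0 0 0
Head at position 3
tape[3] = 0

0


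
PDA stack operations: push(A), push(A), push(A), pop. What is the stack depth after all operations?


Tracing stack operations:
  push(A) -> stack = [A], depth=1
  push(A) -> stack = [A,A], depth=2
  push(A) -> stack = [A,A,A], depth=3
  pop -> removed A, stack = [A,A], depth=2
Final depth = 2

2


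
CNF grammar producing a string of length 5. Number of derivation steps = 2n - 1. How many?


Chomsky Normal Form derivation:
String length n = 5
Each step either:
  - Splits a nonterminal into two (n-1 such steps)
  - Converts a nonterminal to terminal (n such steps)
Total = (n-1) + n = 2n - 1
= 2(5) - 1
= 10 - 1
= 9

9


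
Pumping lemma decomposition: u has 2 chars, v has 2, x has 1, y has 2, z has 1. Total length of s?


|s| = |u| + |v| + |x| + |y| + |z|
= 2 + 2 + 1 + 2 + 1
= 4 + 1 + 3
= 5 + 3
= 8

8


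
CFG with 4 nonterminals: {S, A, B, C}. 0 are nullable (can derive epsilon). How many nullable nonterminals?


Nonterminals: {S, A, B, C}
A nonterminal is nullable if it can derive epsilon
Counting nullable nonterminals: 0
Total nullable = 0

0


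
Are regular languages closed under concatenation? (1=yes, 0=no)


Regular languages are closed under:
- Union (DFA product construction)
- Intersection (DFA product construction)
- Complement (swap accept/reject states)
- Concatenation (NFA construction)
- Kleene star (NFA construction)
concatenation is in this list
Therefore: closed

1


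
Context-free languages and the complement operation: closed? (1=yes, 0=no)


CFL closure properties:
  Closed under: union, concatenation, Kleene star
  NOT closed under: intersection, complement
Operation 'complement' is in not-closed list -> No (not closed)

0


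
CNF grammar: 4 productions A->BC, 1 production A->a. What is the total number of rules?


CNF allows two rule forms:
  A -> BC (binary): 4 rules
  A -> a (terminal): 1 rule
Total = 4 + 1 = 5

5
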